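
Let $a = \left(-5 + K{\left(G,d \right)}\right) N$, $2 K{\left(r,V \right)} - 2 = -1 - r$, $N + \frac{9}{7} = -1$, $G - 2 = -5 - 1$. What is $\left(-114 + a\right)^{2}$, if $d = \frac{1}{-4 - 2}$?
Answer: $\frac{574564}{49} \approx 11726.0$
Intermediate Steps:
$G = -4$ ($G = 2 - 6 = -4$)
$d = - \frac{1}{6}$ ($d = \frac{1}{-6} = - \frac{1}{6} \approx -0.16667$)
$N = - \frac{16}{7}$ ($N = - \frac{9}{7} - 1 = - \frac{16}{7} \approx -2.2857$)
$K{\left(r,V \right)} = \frac{1}{2} - \frac{r}{2}$ ($K{\left(r,V \right)} = 1 + \frac{-1 - r}{2} = 1 - \left(\frac{1}{2} + \frac{r}{2}\right) = \frac{1}{2} - \frac{r}{2}$)
$a = \frac{40}{7}$ ($a = \left(-5 + \left(\frac{1}{2} - -2\right)\right) \left(- \frac{16}{7}\right) = \left(-5 + \left(\frac{1}{2} + 2\right)\right) \left(- \frac{16}{7}\right) = \left(-5 + \frac{5}{2}\right) \left(- \frac{16}{7}\right) = \left(- \frac{5}{2}\right) \left(- \frac{16}{7}\right) = \frac{40}{7} \approx 5.7143$)
$\left(-114 + a\right)^{2} = \left(-114 + \frac{40}{7}\right)^{2} = \left(- \frac{758}{7}\right)^{2} = \frac{574564}{49}$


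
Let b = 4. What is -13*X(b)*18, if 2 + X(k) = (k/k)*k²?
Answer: -3276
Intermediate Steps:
X(k) = -2 + k² (X(k) = -2 + (k/k)*k² = -2 + 1*k² = -2 + k²)
-13*X(b)*18 = -13*(-2 + 4²)*18 = -13*(-2 + 16)*18 = -13*14*18 = -182*18 = -3276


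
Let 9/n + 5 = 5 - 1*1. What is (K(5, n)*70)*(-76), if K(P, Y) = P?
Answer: -26600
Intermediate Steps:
n = -9 (n = 9/(-5 + (5 - 1*1)) = 9/(-5 + (5 - 1)) = 9/(-5 + 4) = 9/(-1) = 9*(-1) = -9)
(K(5, n)*70)*(-76) = (5*70)*(-76) = 350*(-76) = -26600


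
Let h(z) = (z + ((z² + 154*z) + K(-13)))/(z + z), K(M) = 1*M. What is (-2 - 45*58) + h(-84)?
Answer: -432839/168 ≈ -2576.4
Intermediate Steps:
K(M) = M
h(z) = (-13 + z² + 155*z)/(2*z) (h(z) = (z + ((z² + 154*z) - 13))/(z + z) = (z + (-13 + z² + 154*z))/((2*z)) = (-13 + z² + 155*z)*(1/(2*z)) = (-13 + z² + 155*z)/(2*z))
(-2 - 45*58) + h(-84) = (-2 - 45*58) + (½)*(-13 - 84*(155 - 84))/(-84) = (-2 - 2610) + (½)*(-1/84)*(-13 - 84*71) = -2612 + (½)*(-1/84)*(-13 - 5964) = -2612 + (½)*(-1/84)*(-5977) = -2612 + 5977/168 = -432839/168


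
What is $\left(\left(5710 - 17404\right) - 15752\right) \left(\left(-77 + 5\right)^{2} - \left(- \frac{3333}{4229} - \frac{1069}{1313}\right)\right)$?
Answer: $- \frac{790279426816708}{5552677} \approx -1.4232 \cdot 10^{8}$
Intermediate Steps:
$\left(\left(5710 - 17404\right) - 15752\right) \left(\left(-77 + 5\right)^{2} - \left(- \frac{3333}{4229} - \frac{1069}{1313}\right)\right) = \left(\left(5710 - 17404\right) - 15752\right) \left(\left(-72\right)^{2} - - \frac{8897030}{5552677}\right) = \left(-11694 - 15752\right) \left(5184 + \left(\frac{1069}{1313} + \frac{3333}{4229}\right)\right) = - 27446 \left(5184 + \frac{8897030}{5552677}\right) = \left(-27446\right) \frac{28793974598}{5552677} = - \frac{790279426816708}{5552677}$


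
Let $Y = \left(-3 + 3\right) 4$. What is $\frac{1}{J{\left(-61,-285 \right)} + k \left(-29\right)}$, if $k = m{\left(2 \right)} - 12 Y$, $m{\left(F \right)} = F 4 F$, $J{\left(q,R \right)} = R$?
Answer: $- \frac{1}{749} \approx -0.0013351$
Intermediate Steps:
$Y = 0$ ($Y = 0 \cdot 4 = 0$)
$m{\left(F \right)} = 4 F^{2}$ ($m{\left(F \right)} = 4 F F = 4 F^{2}$)
$k = 16$ ($k = 4 \cdot 2^{2} - 0 = 4 \cdot 4 + 0 = 16 + 0 = 16$)
$\frac{1}{J{\left(-61,-285 \right)} + k \left(-29\right)} = \frac{1}{-285 + 16 \left(-29\right)} = \frac{1}{-285 - 464} = \frac{1}{-749} = - \frac{1}{749}$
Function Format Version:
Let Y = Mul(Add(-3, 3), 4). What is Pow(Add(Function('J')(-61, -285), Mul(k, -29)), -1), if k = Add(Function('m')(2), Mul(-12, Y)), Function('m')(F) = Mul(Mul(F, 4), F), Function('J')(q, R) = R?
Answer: Rational(-1, 749) ≈ -0.0013351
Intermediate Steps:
Y = 0 (Y = Mul(0, 4) = 0)
Function('m')(F) = Mul(4, Pow(F, 2)) (Function('m')(F) = Mul(Mul(4, F), F) = Mul(4, Pow(F, 2)))
k = 16 (k = Add(Mul(4, Pow(2, 2)), Mul(-12, 0)) = Add(Mul(4, 4), 0) = Add(16, 0) = 16)
Pow(Add(Function('J')(-61, -285), Mul(k, -29)), -1) = Pow(Add(-285, Mul(16, -29)), -1) = Pow(Add(-285, -464), -1) = Pow(-749, -1) = Rational(-1, 749)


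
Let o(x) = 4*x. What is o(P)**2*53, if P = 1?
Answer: 848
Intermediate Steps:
o(P)**2*53 = (4*1)**2*53 = 4**2*53 = 16*53 = 848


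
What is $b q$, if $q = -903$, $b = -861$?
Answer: $777483$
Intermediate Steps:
$b q = \left(-861\right) \left(-903\right) = 777483$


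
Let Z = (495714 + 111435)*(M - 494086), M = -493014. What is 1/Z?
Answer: -1/599316777900 ≈ -1.6686e-12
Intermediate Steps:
Z = -599316777900 (Z = (495714 + 111435)*(-493014 - 494086) = 607149*(-987100) = -599316777900)
1/Z = 1/(-599316777900) = -1/599316777900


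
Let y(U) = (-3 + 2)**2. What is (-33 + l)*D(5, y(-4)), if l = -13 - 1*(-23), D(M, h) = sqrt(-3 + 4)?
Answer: -23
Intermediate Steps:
y(U) = 1 (y(U) = (-1)**2 = 1)
D(M, h) = 1 (D(M, h) = sqrt(1) = 1)
l = 10 (l = -13 + 23 = 10)
(-33 + l)*D(5, y(-4)) = (-33 + 10)*1 = -23*1 = -23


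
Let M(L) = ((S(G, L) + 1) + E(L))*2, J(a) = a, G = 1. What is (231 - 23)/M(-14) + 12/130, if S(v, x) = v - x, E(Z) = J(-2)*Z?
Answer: 1756/715 ≈ 2.4559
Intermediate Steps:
E(Z) = -2*Z
M(L) = 4 - 6*L (M(L) = (((1 - L) + 1) - 2*L)*2 = ((2 - L) - 2*L)*2 = (2 - 3*L)*2 = 4 - 6*L)
(231 - 23)/M(-14) + 12/130 = (231 - 23)/(4 - 6*(-14)) + 12/130 = 208/(4 + 84) + 12*(1/130) = 208/88 + 6/65 = 208*(1/88) + 6/65 = 26/11 + 6/65 = 1756/715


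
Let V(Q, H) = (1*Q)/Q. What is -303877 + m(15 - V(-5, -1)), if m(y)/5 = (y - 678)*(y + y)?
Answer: -396837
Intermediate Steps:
V(Q, H) = 1 (V(Q, H) = Q/Q = 1)
m(y) = 10*y*(-678 + y) (m(y) = 5*((y - 678)*(y + y)) = 5*((-678 + y)*(2*y)) = 5*(2*y*(-678 + y)) = 10*y*(-678 + y))
-303877 + m(15 - V(-5, -1)) = -303877 + 10*(15 - 1*1)*(-678 + (15 - 1*1)) = -303877 + 10*(15 - 1)*(-678 + (15 - 1)) = -303877 + 10*14*(-678 + 14) = -303877 + 10*14*(-664) = -303877 - 92960 = -396837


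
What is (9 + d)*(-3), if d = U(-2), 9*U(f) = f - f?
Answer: -27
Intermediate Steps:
U(f) = 0 (U(f) = (f - f)/9 = (⅑)*0 = 0)
d = 0
(9 + d)*(-3) = (9 + 0)*(-3) = 9*(-3) = -27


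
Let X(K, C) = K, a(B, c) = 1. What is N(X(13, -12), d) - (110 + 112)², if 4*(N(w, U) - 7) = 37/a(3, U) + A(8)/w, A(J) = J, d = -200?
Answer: -2561915/52 ≈ -49268.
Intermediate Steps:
N(w, U) = 65/4 + 2/w (N(w, U) = 7 + (37/1 + 8/w)/4 = 7 + (37*1 + 8/w)/4 = 7 + (37 + 8/w)/4 = 7 + (37/4 + 2/w) = 65/4 + 2/w)
N(X(13, -12), d) - (110 + 112)² = (65/4 + 2/13) - (110 + 112)² = (65/4 + 2*(1/13)) - 1*222² = (65/4 + 2/13) - 1*49284 = 853/52 - 49284 = -2561915/52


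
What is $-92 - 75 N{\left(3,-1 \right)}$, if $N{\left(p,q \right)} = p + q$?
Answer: $-242$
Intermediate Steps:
$-92 - 75 N{\left(3,-1 \right)} = -92 - 75 \left(3 - 1\right) = -92 - 150 = -242$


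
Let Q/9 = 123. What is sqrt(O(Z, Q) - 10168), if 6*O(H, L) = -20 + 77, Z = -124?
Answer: I*sqrt(40634)/2 ≈ 100.79*I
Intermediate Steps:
Q = 1107 (Q = 9*123 = 1107)
O(H, L) = 19/2 (O(H, L) = (-20 + 77)/6 = (1/6)*57 = 19/2)
sqrt(O(Z, Q) - 10168) = sqrt(19/2 - 10168) = sqrt(-20317/2) = I*sqrt(40634)/2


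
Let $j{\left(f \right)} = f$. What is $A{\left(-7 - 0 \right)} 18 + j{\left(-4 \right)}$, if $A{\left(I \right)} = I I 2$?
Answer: $1760$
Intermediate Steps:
$A{\left(I \right)} = 2 I^{2}$ ($A{\left(I \right)} = I^{2} \cdot 2 = 2 I^{2}$)
$A{\left(-7 - 0 \right)} 18 + j{\left(-4 \right)} = 2 \left(-7 - 0\right)^{2} \cdot 18 - 4 = 2 \left(-7 + 0\right)^{2} \cdot 18 - 4 = 2 \left(-7\right)^{2} \cdot 18 - 4 = 2 \cdot 49 \cdot 18 - 4 = 98 \cdot 18 - 4 = 1764 - 4 = 1760$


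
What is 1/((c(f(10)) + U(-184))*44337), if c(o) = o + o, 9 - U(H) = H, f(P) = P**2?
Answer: 1/17424441 ≈ 5.7391e-8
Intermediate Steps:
U(H) = 9 - H
c(o) = 2*o
1/((c(f(10)) + U(-184))*44337) = 1/((2*10**2 + (9 - 1*(-184)))*44337) = (1/44337)/(2*100 + (9 + 184)) = (1/44337)/(200 + 193) = (1/44337)/393 = (1/393)*(1/44337) = 1/17424441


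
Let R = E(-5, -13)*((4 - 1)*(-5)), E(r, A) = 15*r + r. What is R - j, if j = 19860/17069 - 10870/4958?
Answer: 50820398275/42314051 ≈ 1201.0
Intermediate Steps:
E(r, A) = 16*r
j = -43537075/42314051 (j = 19860*(1/17069) - 10870*1/4958 = 19860/17069 - 5435/2479 = -43537075/42314051 ≈ -1.0289)
R = 1200 (R = (16*(-5))*((4 - 1)*(-5)) = -240*(-5) = -80*(-15) = 1200)
R - j = 1200 - 1*(-43537075/42314051) = 1200 + 43537075/42314051 = 50820398275/42314051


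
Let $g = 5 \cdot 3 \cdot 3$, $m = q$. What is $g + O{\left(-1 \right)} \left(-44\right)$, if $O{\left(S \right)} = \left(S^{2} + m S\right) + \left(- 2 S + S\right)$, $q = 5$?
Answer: $177$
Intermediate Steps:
$m = 5$
$g = 45$ ($g = 15 \cdot 3 = 45$)
$O{\left(S \right)} = S^{2} + 4 S$ ($O{\left(S \right)} = \left(S^{2} + 5 S\right) + \left(- 2 S + S\right) = \left(S^{2} + 5 S\right) - S = S^{2} + 4 S$)
$g + O{\left(-1 \right)} \left(-44\right) = 45 + - (4 - 1) \left(-44\right) = 45 + \left(-1\right) 3 \left(-44\right) = 45 - -132 = 45 + 132 = 177$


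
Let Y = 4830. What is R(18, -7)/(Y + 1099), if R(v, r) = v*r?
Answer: -18/847 ≈ -0.021251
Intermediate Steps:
R(v, r) = r*v
R(18, -7)/(Y + 1099) = (-7*18)/(4830 + 1099) = -126/5929 = -126*1/5929 = -18/847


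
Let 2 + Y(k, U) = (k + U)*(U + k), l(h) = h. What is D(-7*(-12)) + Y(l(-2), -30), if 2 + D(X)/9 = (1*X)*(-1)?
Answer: 248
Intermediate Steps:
D(X) = -18 - 9*X (D(X) = -18 + 9*((1*X)*(-1)) = -18 + 9*(X*(-1)) = -18 + 9*(-X) = -18 - 9*X)
Y(k, U) = -2 + (U + k)² (Y(k, U) = -2 + (k + U)*(U + k) = -2 + (U + k)*(U + k) = -2 + (U + k)²)
D(-7*(-12)) + Y(l(-2), -30) = (-18 - (-63)*(-12)) + (-2 + (-30 - 2)²) = (-18 - 9*84) + (-2 + (-32)²) = (-18 - 756) + (-2 + 1024) = -774 + 1022 = 248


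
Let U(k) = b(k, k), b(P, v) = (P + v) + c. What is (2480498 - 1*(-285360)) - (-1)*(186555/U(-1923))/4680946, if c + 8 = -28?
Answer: 16753200532456207/6057144124 ≈ 2.7659e+6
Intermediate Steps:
c = -36 (c = -8 - 28 = -36)
b(P, v) = -36 + P + v (b(P, v) = (P + v) - 36 = -36 + P + v)
U(k) = -36 + 2*k (U(k) = -36 + k + k = -36 + 2*k)
(2480498 - 1*(-285360)) - (-1)*(186555/U(-1923))/4680946 = (2480498 - 1*(-285360)) - (-1)*(186555/(-36 + 2*(-1923)))/4680946 = (2480498 + 285360) - (-1)*(186555/(-36 - 3846))*(1/4680946) = 2765858 - (-1)*(186555/(-3882))*(1/4680946) = 2765858 - (-1)*(186555*(-1/3882))*(1/4680946) = 2765858 - (-1)*(-62185/1294*1/4680946) = 2765858 - (-1)*(-62185)/6057144124 = 2765858 - 1*62185/6057144124 = 2765858 - 62185/6057144124 = 16753200532456207/6057144124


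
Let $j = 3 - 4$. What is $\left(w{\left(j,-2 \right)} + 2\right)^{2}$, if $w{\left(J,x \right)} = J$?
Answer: $1$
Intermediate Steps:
$j = -1$ ($j = 3 - 4 = -1$)
$\left(w{\left(j,-2 \right)} + 2\right)^{2} = \left(-1 + 2\right)^{2} = 1^{2} = 1$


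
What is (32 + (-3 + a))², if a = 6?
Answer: 1225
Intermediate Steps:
(32 + (-3 + a))² = (32 + (-3 + 6))² = (32 + 3)² = 35² = 1225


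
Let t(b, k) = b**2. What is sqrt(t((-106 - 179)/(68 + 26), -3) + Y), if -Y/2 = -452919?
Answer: sqrt(8004065793)/94 ≈ 951.76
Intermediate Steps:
Y = 905838 (Y = -2*(-452919) = 905838)
sqrt(t((-106 - 179)/(68 + 26), -3) + Y) = sqrt(((-106 - 179)/(68 + 26))**2 + 905838) = sqrt((-285/94)**2 + 905838) = sqrt(81225/8836 + 905838) = sqrt(8004065793/8836) = sqrt(8004065793)/94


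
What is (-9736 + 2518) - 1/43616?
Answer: -314820289/43616 ≈ -7218.0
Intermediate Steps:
(-9736 + 2518) - 1/43616 = -7218 - 1*1/43616 = -7218 - 1/43616 = -314820289/43616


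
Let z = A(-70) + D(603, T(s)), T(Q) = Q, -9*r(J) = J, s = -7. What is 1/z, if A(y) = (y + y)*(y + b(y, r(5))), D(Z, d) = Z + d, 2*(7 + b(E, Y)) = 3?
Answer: 1/11166 ≈ 8.9558e-5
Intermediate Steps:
r(J) = -J/9
b(E, Y) = -11/2 (b(E, Y) = -7 + (1/2)*3 = -7 + 3/2 = -11/2)
A(y) = 2*y*(-11/2 + y) (A(y) = (y + y)*(y - 11/2) = (2*y)*(-11/2 + y) = 2*y*(-11/2 + y))
z = 11166 (z = -70*(-11 + 2*(-70)) + (603 - 7) = -70*(-11 - 140) + 596 = -70*(-151) + 596 = 10570 + 596 = 11166)
1/z = 1/11166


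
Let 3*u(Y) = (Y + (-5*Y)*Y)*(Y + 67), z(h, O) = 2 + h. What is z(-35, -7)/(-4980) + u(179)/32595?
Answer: -7083701/17596 ≈ -402.57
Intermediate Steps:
u(Y) = (67 + Y)*(Y - 5*Y²)/3 (u(Y) = ((Y + (-5*Y)*Y)*(Y + 67))/3 = ((Y - 5*Y²)*(67 + Y))/3 = ((67 + Y)*(Y - 5*Y²))/3 = (67 + Y)*(Y - 5*Y²)/3)
z(-35, -7)/(-4980) + u(179)/32595 = (2 - 35)/(-4980) + ((⅓)*179*(67 - 334*179 - 5*179²))/32595 = -33*(-1/4980) + ((⅓)*179*(67 - 59786 - 5*32041))*(1/32595) = 11/1660 + ((⅓)*179*(67 - 59786 - 160205))*(1/32595) = 11/1660 + ((⅓)*179*(-219924))*(1/32595) = 11/1660 - 13122132*1/32595 = 11/1660 - 106684/265 = -7083701/17596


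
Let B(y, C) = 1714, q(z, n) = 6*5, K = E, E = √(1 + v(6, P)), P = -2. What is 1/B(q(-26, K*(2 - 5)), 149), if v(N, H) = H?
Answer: 1/1714 ≈ 0.00058343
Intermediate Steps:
E = I (E = √(1 - 2) = √(-1) = I ≈ 1.0*I)
K = I ≈ 1.0*I
q(z, n) = 30
1/B(q(-26, K*(2 - 5)), 149) = 1/1714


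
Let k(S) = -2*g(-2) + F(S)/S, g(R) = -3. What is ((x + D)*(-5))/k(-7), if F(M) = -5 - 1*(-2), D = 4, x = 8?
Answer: -28/3 ≈ -9.3333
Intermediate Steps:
F(M) = -3 (F(M) = -5 + 2 = -3)
k(S) = 6 - 3/S (k(S) = -2*(-3) - 3/S = 6 - 3/S)
((x + D)*(-5))/k(-7) = ((8 + 4)*(-5))/(6 - 3/(-7)) = (12*(-5))/(6 - 3*(-⅐)) = -60/(6 + 3/7) = -60/45/7 = -60*7/45 = -28/3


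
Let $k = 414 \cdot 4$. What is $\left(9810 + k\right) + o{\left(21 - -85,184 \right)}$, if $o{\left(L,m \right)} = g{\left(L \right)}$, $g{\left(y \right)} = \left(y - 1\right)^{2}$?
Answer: $22491$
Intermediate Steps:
$g{\left(y \right)} = \left(-1 + y\right)^{2}$
$o{\left(L,m \right)} = \left(-1 + L\right)^{2}$
$k = 1656$
$\left(9810 + k\right) + o{\left(21 - -85,184 \right)} = \left(9810 + 1656\right) + \left(-1 + \left(21 - -85\right)\right)^{2} = 11466 + \left(-1 + \left(21 + 85\right)\right)^{2} = 11466 + \left(-1 + 106\right)^{2} = 11466 + 105^{2} = 11466 + 11025 = 22491$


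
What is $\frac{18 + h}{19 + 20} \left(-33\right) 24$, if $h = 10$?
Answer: $- \frac{7392}{13} \approx -568.62$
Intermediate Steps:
$\frac{18 + h}{19 + 20} \left(-33\right) 24 = \frac{18 + 10}{19 + 20} \left(-33\right) 24 = \frac{28}{39} \left(-33\right) 24 = \left(- \frac{308}{13}\right) 24 = - \frac{7392}{13}$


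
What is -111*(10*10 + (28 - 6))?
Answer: -13542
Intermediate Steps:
-111*(10*10 + (28 - 6)) = -111*(100 + 22) = -111*122 = -13542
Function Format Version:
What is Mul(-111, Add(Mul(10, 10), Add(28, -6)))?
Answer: -13542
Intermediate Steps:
Mul(-111, Add(Mul(10, 10), Add(28, -6))) = Mul(-111, Add(100, 22)) = Mul(-111, 122) = -13542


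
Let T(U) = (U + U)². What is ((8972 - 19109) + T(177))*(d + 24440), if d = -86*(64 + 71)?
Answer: 1477746570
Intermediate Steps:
T(U) = 4*U² (T(U) = (2*U)² = 4*U²)
d = -11610 (d = -86*135 = -11610)
((8972 - 19109) + T(177))*(d + 24440) = ((8972 - 19109) + 4*177²)*(-11610 + 24440) = (-10137 + 4*31329)*12830 = (-10137 + 125316)*12830 = 115179*12830 = 1477746570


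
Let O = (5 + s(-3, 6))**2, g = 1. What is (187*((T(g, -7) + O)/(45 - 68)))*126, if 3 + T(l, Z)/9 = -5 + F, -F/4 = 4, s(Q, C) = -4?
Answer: 5065830/23 ≈ 2.2025e+5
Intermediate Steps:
F = -16 (F = -4*4 = -16)
O = 1 (O = (5 - 4)**2 = 1**2 = 1)
T(l, Z) = -216 (T(l, Z) = -27 + 9*(-5 - 16) = -27 + 9*(-21) = -27 - 189 = -216)
(187*((T(g, -7) + O)/(45 - 68)))*126 = (187*((-216 + 1)/(45 - 68)))*126 = (187*(-215/(-23)))*126 = (187*(-215*(-1/23)))*126 = (187*(215/23))*126 = (40205/23)*126 = 5065830/23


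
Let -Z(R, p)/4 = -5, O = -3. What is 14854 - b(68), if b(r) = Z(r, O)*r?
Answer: 13494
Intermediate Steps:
Z(R, p) = 20 (Z(R, p) = -4*(-5) = 20)
b(r) = 20*r
14854 - b(68) = 14854 - 20*68 = 14854 - 1*1360 = 14854 - 1360 = 13494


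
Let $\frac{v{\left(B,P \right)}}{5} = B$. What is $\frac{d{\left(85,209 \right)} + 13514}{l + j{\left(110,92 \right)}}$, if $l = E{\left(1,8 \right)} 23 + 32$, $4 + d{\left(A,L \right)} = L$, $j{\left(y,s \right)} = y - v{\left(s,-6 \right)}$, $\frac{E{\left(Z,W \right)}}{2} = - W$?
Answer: $- \frac{13719}{686} \approx -19.999$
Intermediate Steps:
$E{\left(Z,W \right)} = - 2 W$ ($E{\left(Z,W \right)} = 2 \left(- W\right) = - 2 W$)
$v{\left(B,P \right)} = 5 B$
$j{\left(y,s \right)} = y - 5 s$
$d{\left(A,L \right)} = -4 + L$
$l = -336$ ($l = \left(-2\right) 8 \cdot 23 + 32 = \left(-16\right) 23 + 32 = -368 + 32 = -336$)
$\frac{d{\left(85,209 \right)} + 13514}{l + j{\left(110,92 \right)}} = \frac{\left(-4 + 209\right) + 13514}{-336 + \left(110 - 460\right)} = \frac{205 + 13514}{-336 + \left(110 - 460\right)} = \frac{13719}{-336 - 350} = \frac{13719}{-686} = 13719 \left(- \frac{1}{686}\right) = - \frac{13719}{686}$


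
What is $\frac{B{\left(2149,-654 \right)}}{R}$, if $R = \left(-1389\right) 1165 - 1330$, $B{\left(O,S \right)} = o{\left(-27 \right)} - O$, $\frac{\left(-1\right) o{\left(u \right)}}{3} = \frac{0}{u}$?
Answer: $\frac{2149}{1619515} \approx 0.0013269$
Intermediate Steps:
$o{\left(u \right)} = 0$ ($o{\left(u \right)} = - 3 \frac{0}{u} = \left(-3\right) 0 = 0$)
$B{\left(O,S \right)} = - O$ ($B{\left(O,S \right)} = 0 - O = - O$)
$R = -1619515$ ($R = -1618185 - 1330 = -1619515$)
$\frac{B{\left(2149,-654 \right)}}{R} = \frac{\left(-1\right) 2149}{-1619515} = \left(-2149\right) \left(- \frac{1}{1619515}\right) = \frac{2149}{1619515}$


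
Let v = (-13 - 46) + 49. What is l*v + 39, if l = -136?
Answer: 1399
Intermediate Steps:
v = -10 (v = -59 + 49 = -10)
l*v + 39 = -136*(-10) + 39 = 1360 + 39 = 1399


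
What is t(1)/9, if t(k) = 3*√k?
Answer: ⅓ ≈ 0.33333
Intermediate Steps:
t(1)/9 = (3*√1)/9 = (3*1)*(⅑) = 3*(⅑) = ⅓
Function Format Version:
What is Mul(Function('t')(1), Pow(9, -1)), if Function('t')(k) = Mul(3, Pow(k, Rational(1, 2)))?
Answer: Rational(1, 3) ≈ 0.33333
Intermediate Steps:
Mul(Function('t')(1), Pow(9, -1)) = Mul(Mul(3, Pow(1, Rational(1, 2))), Pow(9, -1)) = Mul(Mul(3, 1), Rational(1, 9)) = Mul(3, Rational(1, 9)) = Rational(1, 3)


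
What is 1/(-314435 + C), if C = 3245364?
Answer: 1/2930929 ≈ 3.4119e-7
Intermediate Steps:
1/(-314435 + C) = 1/(-314435 + 3245364) = 1/2930929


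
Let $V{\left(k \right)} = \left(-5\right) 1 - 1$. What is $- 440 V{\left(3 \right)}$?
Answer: $2640$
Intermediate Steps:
$V{\left(k \right)} = -6$ ($V{\left(k \right)} = -5 - 1 = -6$)
$- 440 V{\left(3 \right)} = \left(-440\right) \left(-6\right) = 2640$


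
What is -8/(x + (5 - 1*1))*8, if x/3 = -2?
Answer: 32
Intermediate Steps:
x = -6 (x = 3*(-2) = -6)
-8/(x + (5 - 1*1))*8 = -8/(-6 + (5 - 1*1))*8 = -8/(-6 + (5 - 1))*8 = -8/(-6 + 4)*8 = -8/(-2)*8 = -8*(-½)*8 = 4*8 = 32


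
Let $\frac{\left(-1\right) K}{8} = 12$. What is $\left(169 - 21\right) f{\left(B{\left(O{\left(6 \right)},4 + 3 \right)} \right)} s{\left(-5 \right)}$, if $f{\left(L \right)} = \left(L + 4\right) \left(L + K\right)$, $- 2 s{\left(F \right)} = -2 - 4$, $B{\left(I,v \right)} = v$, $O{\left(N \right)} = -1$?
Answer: $-434676$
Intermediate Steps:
$K = -96$ ($K = \left(-8\right) 12 = -96$)
$s{\left(F \right)} = 3$ ($s{\left(F \right)} = - \frac{-2 - 4}{2} = \left(- \frac{1}{2}\right) \left(-6\right) = 3$)
$f{\left(L \right)} = \left(-96 + L\right) \left(4 + L\right)$ ($f{\left(L \right)} = \left(L + 4\right) \left(L - 96\right) = \left(4 + L\right) \left(-96 + L\right) = \left(-96 + L\right) \left(4 + L\right)$)
$\left(169 - 21\right) f{\left(B{\left(O{\left(6 \right)},4 + 3 \right)} \right)} s{\left(-5 \right)} = \left(169 - 21\right) \left(-384 + \left(4 + 3\right)^{2} - 92 \left(4 + 3\right)\right) 3 = \left(169 - 21\right) \left(-384 + 7^{2} - 644\right) 3 = 148 \left(-384 + 49 - 644\right) 3 = 148 \left(-979\right) 3 = \left(-144892\right) 3 = -434676$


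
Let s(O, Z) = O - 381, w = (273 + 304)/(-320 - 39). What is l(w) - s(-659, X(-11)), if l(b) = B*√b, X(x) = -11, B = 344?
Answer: 1040 + 344*I*√207143/359 ≈ 1040.0 + 436.11*I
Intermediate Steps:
w = -577/359 (w = 577/(-359) = 577*(-1/359) = -577/359 ≈ -1.6072)
l(b) = 344*√b
s(O, Z) = -381 + O
l(w) - s(-659, X(-11)) = 344*√(-577/359) - (-381 - 659) = 344*(I*√207143/359) - 1*(-1040) = 344*I*√207143/359 + 1040 = 1040 + 344*I*√207143/359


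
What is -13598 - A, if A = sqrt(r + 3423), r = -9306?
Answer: -13598 - I*sqrt(5883) ≈ -13598.0 - 76.701*I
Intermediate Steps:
A = I*sqrt(5883) (A = sqrt(-9306 + 3423) = sqrt(-5883) = I*sqrt(5883) ≈ 76.701*I)
-13598 - A = -13598 - I*sqrt(5883)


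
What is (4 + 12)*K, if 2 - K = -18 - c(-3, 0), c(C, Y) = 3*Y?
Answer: 320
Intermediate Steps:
K = 20 (K = 2 - (-18 - 3*0) = 2 - (-18 - 1*0) = 2 - (-18 + 0) = 2 - 1*(-18) = 2 + 18 = 20)
(4 + 12)*K = (4 + 12)*20 = 16*20 = 320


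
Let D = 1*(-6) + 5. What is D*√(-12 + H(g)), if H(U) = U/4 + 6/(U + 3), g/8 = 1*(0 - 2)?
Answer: -I*√2782/13 ≈ -4.0573*I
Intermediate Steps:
g = -16 (g = 8*(1*(0 - 2)) = 8*(1*(-2)) = 8*(-2) = -16)
H(U) = 6/(3 + U) + U/4 (H(U) = U*(¼) + 6/(3 + U) = U/4 + 6/(3 + U) = 6/(3 + U) + U/4)
D = -1 (D = -6 + 5 = -1)
D*√(-12 + H(g)) = -√(-12 + (24 + (-16)² + 3*(-16))/(4*(3 - 16))) = -√(-12 + (¼)*(24 + 256 - 48)/(-13)) = -√(-12 + (¼)*(-1/13)*232) = -√(-12 - 58/13) = -√(-214/13) = -I*√2782/13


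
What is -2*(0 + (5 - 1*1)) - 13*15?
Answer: -203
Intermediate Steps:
-2*(0 + (5 - 1*1)) - 13*15 = -2*(0 + (5 - 1)) - 195 = -2*(0 + 4) - 195 = -2*4 - 195 = -8 - 195 = -203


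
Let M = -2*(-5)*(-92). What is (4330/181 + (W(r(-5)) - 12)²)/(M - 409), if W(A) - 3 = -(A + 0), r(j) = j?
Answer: -7226/240549 ≈ -0.030040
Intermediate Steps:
W(A) = 3 - A (W(A) = 3 - (A + 0) = 3 - A)
M = -920 (M = 10*(-92) = -920)
(4330/181 + (W(r(-5)) - 12)²)/(M - 409) = (4330/181 + ((3 - 1*(-5)) - 12)²)/(-920 - 409) = (4330*(1/181) + ((3 + 5) - 12)²)/(-1329) = (4330/181 + (8 - 12)²)*(-1/1329) = (4330/181 + (-4)²)*(-1/1329) = (4330/181 + 16)*(-1/1329) = (7226/181)*(-1/1329) = -7226/240549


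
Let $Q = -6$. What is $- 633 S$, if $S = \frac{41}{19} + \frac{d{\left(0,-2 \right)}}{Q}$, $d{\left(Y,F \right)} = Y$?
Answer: $- \frac{25953}{19} \approx -1365.9$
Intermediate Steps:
$S = \frac{41}{19}$ ($S = \frac{41}{19} + \frac{0}{-6} = 41 \cdot \frac{1}{19} + 0 \left(- \frac{1}{6}\right) = \frac{41}{19} + 0 = \frac{41}{19} \approx 2.1579$)
$- 633 S = - \frac{633 \cdot 41}{19} = \left(-1\right) \frac{25953}{19} = - \frac{25953}{19}$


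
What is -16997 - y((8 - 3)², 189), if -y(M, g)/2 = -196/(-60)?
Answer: -254857/15 ≈ -16990.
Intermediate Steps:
y(M, g) = -98/15 (y(M, g) = -(-392)/(-60) = -(-392)*(-1)/60 = -2*49/15 = -98/15)
-16997 - y((8 - 3)², 189) = -16997 - 1*(-98/15) = -16997 + 98/15 = -254857/15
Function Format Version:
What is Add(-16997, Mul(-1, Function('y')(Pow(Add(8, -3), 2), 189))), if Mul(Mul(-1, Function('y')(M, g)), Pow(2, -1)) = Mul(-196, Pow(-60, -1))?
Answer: Rational(-254857, 15) ≈ -16990.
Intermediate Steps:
Function('y')(M, g) = Rational(-98, 15) (Function('y')(M, g) = Mul(-2, Mul(-196, Pow(-60, -1))) = Mul(-2, Mul(-196, Rational(-1, 60))) = Mul(-2, Rational(49, 15)) = Rational(-98, 15))
Add(-16997, Mul(-1, Function('y')(Pow(Add(8, -3), 2), 189))) = Add(-16997, Mul(-1, Rational(-98, 15))) = Add(-16997, Rational(98, 15)) = Rational(-254857, 15)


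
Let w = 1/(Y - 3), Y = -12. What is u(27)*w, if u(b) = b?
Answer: -9/5 ≈ -1.8000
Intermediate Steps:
w = -1/15 (w = 1/(-12 - 3) = 1/(-15) = -1/15 ≈ -0.066667)
u(27)*w = 27*(-1/15) = -9/5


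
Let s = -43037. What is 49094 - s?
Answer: 92131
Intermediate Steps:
49094 - s = 49094 - 1*(-43037) = 49094 + 43037 = 92131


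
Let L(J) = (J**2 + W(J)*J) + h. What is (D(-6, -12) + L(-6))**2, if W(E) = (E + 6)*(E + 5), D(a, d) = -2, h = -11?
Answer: 529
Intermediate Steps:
W(E) = (5 + E)*(6 + E) (W(E) = (6 + E)*(5 + E) = (5 + E)*(6 + E))
L(J) = -11 + J**2 + J*(30 + J**2 + 11*J) (L(J) = (J**2 + (30 + J**2 + 11*J)*J) - 11 = (J**2 + J*(30 + J**2 + 11*J)) - 11 = -11 + J**2 + J*(30 + J**2 + 11*J))
(D(-6, -12) + L(-6))**2 = (-2 + (-11 + (-6)**3 + 12*(-6)**2 + 30*(-6)))**2 = (-2 + (-11 - 216 + 12*36 - 180))**2 = (-2 + (-11 - 216 + 432 - 180))**2 = (-2 + 25)**2 = 23**2 = 529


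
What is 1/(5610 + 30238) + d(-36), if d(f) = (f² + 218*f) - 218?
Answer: -242690959/35848 ≈ -6770.0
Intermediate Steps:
d(f) = -218 + f² + 218*f
1/(5610 + 30238) + d(-36) = 1/(5610 + 30238) + (-218 + (-36)² + 218*(-36)) = 1/35848 + (-218 + 1296 - 7848) = 1/35848 - 6770 = -242690959/35848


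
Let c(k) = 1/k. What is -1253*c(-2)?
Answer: 1253/2 ≈ 626.50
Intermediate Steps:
-1253*c(-2) = -1253/(-2) = -1253*(-½) = 1253/2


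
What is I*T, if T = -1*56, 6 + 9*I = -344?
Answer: 19600/9 ≈ 2177.8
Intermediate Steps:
I = -350/9 (I = -⅔ + (⅑)*(-344) = -⅔ - 344/9 = -350/9 ≈ -38.889)
T = -56
I*T = -350/9*(-56) = 19600/9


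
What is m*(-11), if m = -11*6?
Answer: 726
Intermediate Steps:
m = -66
m*(-11) = -66*(-11) = 726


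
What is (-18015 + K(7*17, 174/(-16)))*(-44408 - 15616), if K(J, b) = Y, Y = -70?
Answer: 1085534040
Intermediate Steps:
K(J, b) = -70
(-18015 + K(7*17, 174/(-16)))*(-44408 - 15616) = (-18015 - 70)*(-44408 - 15616) = -18085*(-60024) = 1085534040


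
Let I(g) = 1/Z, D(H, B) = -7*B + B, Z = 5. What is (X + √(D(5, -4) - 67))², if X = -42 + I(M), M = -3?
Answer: 42606/25 - 418*I*√43/5 ≈ 1704.2 - 548.2*I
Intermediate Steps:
D(H, B) = -6*B
I(g) = ⅕ (I(g) = 1/5 = ⅕)
X = -209/5 (X = -42 + ⅕ = -209/5 ≈ -41.800)
(X + √(D(5, -4) - 67))² = (-209/5 + √(-6*(-4) - 67))² = (-209/5 + √(24 - 67))² = (-209/5 + √(-43))² = (-209/5 + I*√43)²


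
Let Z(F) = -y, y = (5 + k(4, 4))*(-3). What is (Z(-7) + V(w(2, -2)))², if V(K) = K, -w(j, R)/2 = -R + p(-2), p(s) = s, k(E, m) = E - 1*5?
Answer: 144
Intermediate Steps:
k(E, m) = -5 + E (k(E, m) = E - 5 = -5 + E)
w(j, R) = 4 + 2*R (w(j, R) = -2*(-R - 2) = -2*(-2 - R) = 4 + 2*R)
y = -12 (y = (5 + (-5 + 4))*(-3) = (5 - 1)*(-3) = 4*(-3) = -12)
Z(F) = 12 (Z(F) = -1*(-12) = 12)
(Z(-7) + V(w(2, -2)))² = (12 + (4 + 2*(-2)))² = (12 + (4 - 4))² = (12 + 0)² = 12² = 144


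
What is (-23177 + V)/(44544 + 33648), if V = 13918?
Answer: -9259/78192 ≈ -0.11841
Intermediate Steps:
(-23177 + V)/(44544 + 33648) = (-23177 + 13918)/(44544 + 33648) = -9259/78192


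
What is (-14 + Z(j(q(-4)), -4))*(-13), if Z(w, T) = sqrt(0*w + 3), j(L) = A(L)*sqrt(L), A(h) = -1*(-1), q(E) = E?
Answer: 182 - 13*sqrt(3) ≈ 159.48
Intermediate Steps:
A(h) = 1
j(L) = sqrt(L) (j(L) = 1*sqrt(L) = sqrt(L))
Z(w, T) = sqrt(3) (Z(w, T) = sqrt(0 + 3) = sqrt(3))
(-14 + Z(j(q(-4)), -4))*(-13) = (-14 + sqrt(3))*(-13) = 182 - 13*sqrt(3)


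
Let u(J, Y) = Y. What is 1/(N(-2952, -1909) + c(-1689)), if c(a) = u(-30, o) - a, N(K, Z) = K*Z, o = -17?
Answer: 1/5637040 ≈ 1.7740e-7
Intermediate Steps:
c(a) = -17 - a
1/(N(-2952, -1909) + c(-1689)) = 1/(-2952*(-1909) + (-17 - 1*(-1689))) = 1/(5635368 + (-17 + 1689)) = 1/(5635368 + 1672) = 1/5637040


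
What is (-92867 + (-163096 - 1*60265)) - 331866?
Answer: -648094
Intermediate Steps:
(-92867 + (-163096 - 1*60265)) - 331866 = (-92867 + (-163096 - 60265)) - 331866 = (-92867 - 223361) - 331866 = -316228 - 331866 = -648094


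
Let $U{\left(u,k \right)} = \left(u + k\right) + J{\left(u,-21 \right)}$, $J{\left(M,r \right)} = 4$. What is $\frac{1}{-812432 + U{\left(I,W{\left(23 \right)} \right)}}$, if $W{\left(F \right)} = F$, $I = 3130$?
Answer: $- \frac{1}{809275} \approx -1.2357 \cdot 10^{-6}$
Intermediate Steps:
$U{\left(u,k \right)} = 4 + k + u$ ($U{\left(u,k \right)} = \left(u + k\right) + 4 = \left(k + u\right) + 4 = 4 + k + u$)
$\frac{1}{-812432 + U{\left(I,W{\left(23 \right)} \right)}} = \frac{1}{-812432 + \left(4 + 23 + 3130\right)} = \frac{1}{-812432 + 3157} = \frac{1}{-809275} = - \frac{1}{809275}$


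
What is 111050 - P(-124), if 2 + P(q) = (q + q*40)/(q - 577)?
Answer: 77842368/701 ≈ 1.1104e+5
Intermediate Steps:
P(q) = -2 + 41*q/(-577 + q) (P(q) = -2 + (q + q*40)/(q - 577) = -2 + (q + 40*q)/(-577 + q) = -2 + (41*q)/(-577 + q) = -2 + 41*q/(-577 + q))
111050 - P(-124) = 111050 - (1154 + 39*(-124))/(-577 - 124) = 111050 - (1154 - 4836)/(-701) = 111050 - (-1)*(-3682)/701 = 111050 - 1*3682/701 = 111050 - 3682/701 = 77842368/701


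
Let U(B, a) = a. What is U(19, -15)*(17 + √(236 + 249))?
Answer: -255 - 15*√485 ≈ -585.34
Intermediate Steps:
U(19, -15)*(17 + √(236 + 249)) = -15*(17 + √(236 + 249)) = -15*(17 + √485) = -255 - 15*√485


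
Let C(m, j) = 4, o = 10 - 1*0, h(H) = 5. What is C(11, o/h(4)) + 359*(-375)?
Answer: -134621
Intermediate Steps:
o = 10 (o = 10 + 0 = 10)
C(11, o/h(4)) + 359*(-375) = 4 + 359*(-375) = 4 - 134625 = -134621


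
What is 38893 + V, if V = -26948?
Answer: 11945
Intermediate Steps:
38893 + V = 38893 - 26948 = 11945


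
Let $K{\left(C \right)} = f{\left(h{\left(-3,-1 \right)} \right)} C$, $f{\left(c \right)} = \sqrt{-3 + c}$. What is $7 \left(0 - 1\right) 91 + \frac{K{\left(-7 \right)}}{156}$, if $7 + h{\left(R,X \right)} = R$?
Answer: $-637 - \frac{7 i \sqrt{13}}{156} \approx -637.0 - 0.16179 i$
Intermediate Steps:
$h{\left(R,X \right)} = -7 + R$
$K{\left(C \right)} = i C \sqrt{13}$ ($K{\left(C \right)} = \sqrt{-3 - 10} C = \sqrt{-13} C = i \sqrt{13} C = i C \sqrt{13}$)
$7 \left(0 - 1\right) 91 + \frac{K{\left(-7 \right)}}{156} = 7 \left(0 - 1\right) 91 + \frac{i \left(-7\right) \sqrt{13}}{156} = 7 \left(-1\right) 91 + - 7 i \sqrt{13} \cdot \frac{1}{156} = \left(-7\right) 91 - \frac{7 i \sqrt{13}}{156} = -637 - \frac{7 i \sqrt{13}}{156}$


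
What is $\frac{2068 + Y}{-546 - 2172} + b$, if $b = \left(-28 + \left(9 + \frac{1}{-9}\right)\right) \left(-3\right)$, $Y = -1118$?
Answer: $\frac{77441}{1359} \approx 56.984$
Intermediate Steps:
$b = \frac{172}{3}$ ($b = \left(-28 + \left(9 - \frac{1}{9}\right)\right) \left(-3\right) = \left(-28 + \frac{80}{9}\right) \left(-3\right) = \left(- \frac{172}{9}\right) \left(-3\right) = \frac{172}{3} \approx 57.333$)
$\frac{2068 + Y}{-546 - 2172} + b = \frac{2068 - 1118}{-546 - 2172} + \frac{172}{3} = \frac{950}{-2718} + \frac{172}{3} = 950 \left(- \frac{1}{2718}\right) + \frac{172}{3} = - \frac{475}{1359} + \frac{172}{3} = \frac{77441}{1359}$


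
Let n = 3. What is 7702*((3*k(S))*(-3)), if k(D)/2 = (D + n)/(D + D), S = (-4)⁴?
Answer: -8976681/128 ≈ -70130.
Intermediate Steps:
S = 256
k(D) = (3 + D)/D (k(D) = 2*((D + 3)/(D + D)) = 2*((3 + D)/((2*D))) = 2*((3 + D)*(1/(2*D))) = 2*((3 + D)/(2*D)) = (3 + D)/D)
7702*((3*k(S))*(-3)) = 7702*((3*((3 + 256)/256))*(-3)) = 7702*((3*((1/256)*259))*(-3)) = 7702*((3*(259/256))*(-3)) = 7702*((777/256)*(-3)) = 7702*(-2331/256) = -8976681/128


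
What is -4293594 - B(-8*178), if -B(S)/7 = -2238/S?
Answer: -3057031095/712 ≈ -4.2936e+6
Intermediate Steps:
B(S) = 15666/S (B(S) = -(-15666)/S = 15666/S)
-4293594 - B(-8*178) = -4293594 - 15666/((-8*178)) = -4293594 - 15666/(-1424) = -4293594 - 15666*(-1)/1424 = -4293594 - 1*(-7833/712) = -4293594 + 7833/712 = -3057031095/712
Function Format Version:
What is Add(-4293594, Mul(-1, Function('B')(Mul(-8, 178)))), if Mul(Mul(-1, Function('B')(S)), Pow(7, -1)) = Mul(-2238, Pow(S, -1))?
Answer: Rational(-3057031095, 712) ≈ -4.2936e+6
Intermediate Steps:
Function('B')(S) = Mul(15666, Pow(S, -1)) (Function('B')(S) = Mul(-7, Mul(-2238, Pow(S, -1))) = Mul(15666, Pow(S, -1)))
Add(-4293594, Mul(-1, Function('B')(Mul(-8, 178)))) = Add(-4293594, Mul(-1, Mul(15666, Pow(Mul(-8, 178), -1)))) = Add(-4293594, Mul(-1, Mul(15666, Pow(-1424, -1)))) = Add(-4293594, Mul(-1, Mul(15666, Rational(-1, 1424)))) = Add(-4293594, Mul(-1, Rational(-7833, 712))) = Add(-4293594, Rational(7833, 712)) = Rational(-3057031095, 712)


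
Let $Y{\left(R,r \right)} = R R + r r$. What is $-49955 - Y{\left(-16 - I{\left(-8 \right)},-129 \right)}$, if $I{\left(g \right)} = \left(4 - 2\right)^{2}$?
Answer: $-66996$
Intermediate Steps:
$I{\left(g \right)} = 4$ ($I{\left(g \right)} = 2^{2} = 4$)
$Y{\left(R,r \right)} = R^{2} + r^{2}$
$-49955 - Y{\left(-16 - I{\left(-8 \right)},-129 \right)} = -49955 - \left(\left(-16 - 4\right)^{2} + \left(-129\right)^{2}\right) = -49955 - \left(\left(-16 - 4\right)^{2} + 16641\right) = -49955 - \left(\left(-20\right)^{2} + 16641\right) = -49955 - \left(400 + 16641\right) = -49955 - 17041 = -66996$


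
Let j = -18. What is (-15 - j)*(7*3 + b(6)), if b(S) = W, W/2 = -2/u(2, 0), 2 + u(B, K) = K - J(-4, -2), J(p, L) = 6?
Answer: 129/2 ≈ 64.500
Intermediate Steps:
u(B, K) = -8 + K (u(B, K) = -2 + (K - 1*6) = -2 + (K - 6) = -2 + (-6 + K) = -8 + K)
W = 1/2 (W = 2*(-2/(-8 + 0)) = 2*(-2/(-8)) = 2*(-2*(-1/8)) = 2*(1/4) = 1/2 ≈ 0.50000)
b(S) = 1/2
(-15 - j)*(7*3 + b(6)) = (-15 - 1*(-18))*(7*3 + 1/2) = (-15 + 18)*(21 + 1/2) = 3*(43/2) = 129/2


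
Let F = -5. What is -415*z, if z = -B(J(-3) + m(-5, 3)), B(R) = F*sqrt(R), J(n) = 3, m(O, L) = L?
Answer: -2075*sqrt(6) ≈ -5082.7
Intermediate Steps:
B(R) = -5*sqrt(R)
z = 5*sqrt(6) (z = -(-5)*sqrt(3 + 3) = -(-5)*sqrt(6) = 5*sqrt(6) ≈ 12.247)
-415*z = -2075*sqrt(6)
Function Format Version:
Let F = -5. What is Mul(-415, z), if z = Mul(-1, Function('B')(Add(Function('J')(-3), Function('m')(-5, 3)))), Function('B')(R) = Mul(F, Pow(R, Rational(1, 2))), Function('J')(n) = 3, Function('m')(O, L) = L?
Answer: Mul(-2075, Pow(6, Rational(1, 2))) ≈ -5082.7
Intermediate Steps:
Function('B')(R) = Mul(-5, Pow(R, Rational(1, 2)))
z = Mul(5, Pow(6, Rational(1, 2))) (z = Mul(-1, Mul(-5, Pow(Add(3, 3), Rational(1, 2)))) = Mul(-1, Mul(-5, Pow(6, Rational(1, 2)))) = Mul(5, Pow(6, Rational(1, 2))) ≈ 12.247)
Mul(-415, z) = Mul(-415, Mul(5, Pow(6, Rational(1, 2)))) = Mul(-2075, Pow(6, Rational(1, 2)))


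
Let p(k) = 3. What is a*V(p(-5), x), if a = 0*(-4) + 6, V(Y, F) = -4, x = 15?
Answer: -24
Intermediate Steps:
a = 6 (a = 0 + 6 = 6)
a*V(p(-5), x) = 6*(-4) = -24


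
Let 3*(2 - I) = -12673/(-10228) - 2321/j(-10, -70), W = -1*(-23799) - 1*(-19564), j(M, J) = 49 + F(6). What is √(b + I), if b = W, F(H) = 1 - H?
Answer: √1134573726766/5114 ≈ 208.28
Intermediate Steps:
j(M, J) = 44 (j(M, J) = 49 + (1 - 1*6) = 49 + (1 - 6) = 49 - 5 = 44)
W = 43363 (W = 23799 + 19564 = 43363)
b = 43363
I = 98037/5114 (I = 2 - (-12673/(-10228) - 2321/44)/3 = 2 - (-12673*(-1/10228) - 2321*1/44)/3 = 2 - (12673/10228 - 211/4)/3 = 2 - ⅓*(-263427/5114) = 2 + 87809/5114 = 98037/5114 ≈ 19.170)
√(b + I) = √(43363 + 98037/5114) = √(221856419/5114) = √1134573726766/5114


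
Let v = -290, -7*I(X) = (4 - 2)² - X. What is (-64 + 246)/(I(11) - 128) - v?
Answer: 36648/127 ≈ 288.57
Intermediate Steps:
I(X) = -4/7 + X/7 (I(X) = -((4 - 2)² - X)/7 = -(2² - X)/7 = -(4 - X)/7 = -4/7 + X/7)
(-64 + 246)/(I(11) - 128) - v = (-64 + 246)/((-4/7 + (⅐)*11) - 128) - 1*(-290) = 182/((-4/7 + 11/7) - 128) + 290 = 182/(1 - 128) + 290 = 182/(-127) + 290 = 182*(-1/127) + 290 = -182/127 + 290 = 36648/127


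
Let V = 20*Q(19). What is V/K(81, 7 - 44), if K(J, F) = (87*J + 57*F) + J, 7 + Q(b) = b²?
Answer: 2360/1673 ≈ 1.4106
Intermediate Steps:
Q(b) = -7 + b²
K(J, F) = 57*F + 88*J (K(J, F) = (57*F + 87*J) + J = 57*F + 88*J)
V = 7080 (V = 20*(-7 + 19²) = 20*(-7 + 361) = 20*354 = 7080)
V/K(81, 7 - 44) = 7080/(57*(7 - 44) + 88*81) = 7080/(57*(-37) + 7128) = 7080/(-2109 + 7128) = 7080/5019 = 7080*(1/5019) = 2360/1673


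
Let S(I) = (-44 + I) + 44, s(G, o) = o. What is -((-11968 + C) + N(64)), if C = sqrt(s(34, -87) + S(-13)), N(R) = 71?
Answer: 11897 - 10*I ≈ 11897.0 - 10.0*I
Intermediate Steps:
S(I) = I
C = 10*I (C = sqrt(-87 - 13) = sqrt(-100) = 10*I ≈ 10.0*I)
-((-11968 + C) + N(64)) = -((-11968 + 10*I) + 71) = -(-11897 + 10*I) = 11897 - 10*I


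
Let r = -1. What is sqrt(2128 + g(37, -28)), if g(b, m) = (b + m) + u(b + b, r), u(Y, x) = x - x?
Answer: sqrt(2137) ≈ 46.228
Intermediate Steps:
u(Y, x) = 0
g(b, m) = b + m (g(b, m) = (b + m) + 0 = b + m)
sqrt(2128 + g(37, -28)) = sqrt(2128 + (37 - 28)) = sqrt(2128 + 9) = sqrt(2137)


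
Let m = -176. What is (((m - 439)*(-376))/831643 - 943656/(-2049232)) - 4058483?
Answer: -864573123109045315/213028681022 ≈ -4.0585e+6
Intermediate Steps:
(((m - 439)*(-376))/831643 - 943656/(-2049232)) - 4058483 = (((-176 - 439)*(-376))/831643 - 943656/(-2049232)) - 4058483 = (-615*(-376)*(1/831643) - 943656*(-1/2049232)) - 4058483 = (231240*(1/831643) + 117957/256154) - 4058483 = (231240/831643 + 117957/256154) - 4058483 = 157331164311/213028681022 - 4058483 = -864573123109045315/213028681022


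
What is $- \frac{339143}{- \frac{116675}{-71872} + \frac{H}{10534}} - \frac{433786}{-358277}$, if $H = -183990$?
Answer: $\frac{45999106739845909654}{2148708057033955} \approx 21408.0$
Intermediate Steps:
$- \frac{339143}{- \frac{116675}{-71872} + \frac{H}{10534}} - \frac{433786}{-358277} = - \frac{339143}{- \frac{116675}{-71872} - \frac{183990}{10534}} - \frac{433786}{-358277} = - \frac{339143}{\left(-116675\right) \left(- \frac{1}{71872}\right) - \frac{91995}{5267}} - - \frac{433786}{358277} = - \frac{339143}{\frac{116675}{71872} - \frac{91995}{5267}} + \frac{433786}{358277} = - \frac{339143}{- \frac{5997337415}{378549824}} + \frac{433786}{358277} = \left(-339143\right) \left(- \frac{378549824}{5997337415}\right) + \frac{433786}{358277} = \frac{128382522960832}{5997337415} + \frac{433786}{358277} = \frac{45999106739845909654}{2148708057033955}$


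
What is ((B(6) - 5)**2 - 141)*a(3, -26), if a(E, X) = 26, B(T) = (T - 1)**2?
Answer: 6734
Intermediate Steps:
B(T) = (-1 + T)**2
((B(6) - 5)**2 - 141)*a(3, -26) = (((-1 + 6)**2 - 5)**2 - 141)*26 = ((5**2 - 5)**2 - 141)*26 = ((25 - 5)**2 - 141)*26 = (20**2 - 141)*26 = (400 - 141)*26 = 259*26 = 6734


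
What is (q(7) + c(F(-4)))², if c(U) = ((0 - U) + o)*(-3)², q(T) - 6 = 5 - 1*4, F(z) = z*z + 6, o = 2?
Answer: 29929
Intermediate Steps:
F(z) = 6 + z² (F(z) = z² + 6 = 6 + z²)
q(T) = 7 (q(T) = 6 + (5 - 1*4) = 6 + (5 - 4) = 6 + 1 = 7)
c(U) = 18 - 9*U (c(U) = ((0 - U) + 2)*(-3)² = (-U + 2)*9 = (2 - U)*9 = 18 - 9*U)
(q(7) + c(F(-4)))² = (7 + (18 - 9*(6 + (-4)²)))² = (7 + (18 - 9*(6 + 16)))² = (7 + (18 - 9*22))² = (7 + (18 - 198))² = (7 - 180)² = (-173)² = 29929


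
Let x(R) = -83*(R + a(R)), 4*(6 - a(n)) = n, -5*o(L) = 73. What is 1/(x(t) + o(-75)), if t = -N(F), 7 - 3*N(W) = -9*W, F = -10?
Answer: -20/44697 ≈ -0.00044746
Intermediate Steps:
o(L) = -73/5 (o(L) = -⅕*73 = -73/5)
N(W) = 7/3 + 3*W (N(W) = 7/3 - (-3)*W = 7/3 + 3*W)
a(n) = 6 - n/4
t = 83/3 (t = -(7/3 + 3*(-10)) = -(7/3 - 30) = -1*(-83/3) = 83/3 ≈ 27.667)
x(R) = -498 - 249*R/4 (x(R) = -83*(R + (6 - R/4)) = -83*(6 + 3*R/4) = -498 - 249*R/4)
1/(x(t) + o(-75)) = 1/((-498 - 249/4*83/3) - 73/5) = 1/((-498 - 6889/4) - 73/5) = 1/(-8881/4 - 73/5) = 1/(-44697/20) = -20/44697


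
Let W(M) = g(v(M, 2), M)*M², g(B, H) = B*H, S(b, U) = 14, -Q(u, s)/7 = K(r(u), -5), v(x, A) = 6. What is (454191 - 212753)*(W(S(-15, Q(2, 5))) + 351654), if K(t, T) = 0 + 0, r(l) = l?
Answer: 88877673684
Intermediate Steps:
K(t, T) = 0
Q(u, s) = 0 (Q(u, s) = -7*0 = 0)
W(M) = 6*M³ (W(M) = (6*M)*M² = 6*M³)
(454191 - 212753)*(W(S(-15, Q(2, 5))) + 351654) = (454191 - 212753)*(6*14³ + 351654) = 241438*(6*2744 + 351654) = 241438*(16464 + 351654) = 241438*368118 = 88877673684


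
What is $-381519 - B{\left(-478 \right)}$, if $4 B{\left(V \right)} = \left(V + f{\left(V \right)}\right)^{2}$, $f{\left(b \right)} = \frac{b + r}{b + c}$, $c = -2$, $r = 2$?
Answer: $- \frac{25252026481}{57600} \approx -4.384 \cdot 10^{5}$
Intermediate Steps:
$f{\left(b \right)} = \frac{2 + b}{-2 + b}$ ($f{\left(b \right)} = \frac{b + 2}{b - 2} = \frac{2 + b}{-2 + b}$)
$B{\left(V \right)} = \frac{\left(V + \frac{2 + V}{-2 + V}\right)^{2}}{4}$
$-381519 - B{\left(-478 \right)} = -381519 - \frac{\left(2 + \left(-478\right)^{2} - -478\right)^{2}}{4 \left(-2 - 478\right)^{2}} = -381519 - \frac{\left(2 + 228484 + 478\right)^{2}}{4 \cdot 230400} = -381519 - \frac{1}{4} \cdot \frac{1}{230400} \cdot 228964^{2} = -381519 - \frac{1}{4} \cdot \frac{1}{230400} \cdot 52424513296 = -381519 - \frac{3276532081}{57600} = - \frac{25252026481}{57600}$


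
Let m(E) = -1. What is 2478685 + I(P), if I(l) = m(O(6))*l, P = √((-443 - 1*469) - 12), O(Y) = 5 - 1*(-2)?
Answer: 2478685 - 2*I*√231 ≈ 2.4787e+6 - 30.397*I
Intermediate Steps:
O(Y) = 7 (O(Y) = 5 + 2 = 7)
P = 2*I*√231 (P = √((-443 - 469) - 12) = √(-912 - 12) = √(-924) = 2*I*√231 ≈ 30.397*I)
I(l) = -l
2478685 + I(P) = 2478685 - 2*I*√231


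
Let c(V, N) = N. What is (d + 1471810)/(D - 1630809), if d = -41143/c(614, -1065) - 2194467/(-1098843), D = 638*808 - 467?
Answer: -287076565027309/217625339693790 ≈ -1.3191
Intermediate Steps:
D = 515037 (D = 515504 - 467 = 515037)
d = 15848934968/390089265 (d = -41143/(-1065) - 2194467/(-1098843) = -41143*(-1/1065) - 2194467*(-1/1098843) = 41143/1065 + 731489/366281 = 15848934968/390089265 ≈ 40.629)
(d + 1471810)/(D - 1630809) = (15848934968/390089265 + 1471810)/(515037 - 1630809) = (574153130054618/390089265)/(-1115772) = (574153130054618/390089265)*(-1/1115772) = -287076565027309/217625339693790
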